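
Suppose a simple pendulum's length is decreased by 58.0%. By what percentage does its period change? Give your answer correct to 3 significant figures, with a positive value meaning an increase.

T ∝ √L, so T'/T = √(0.4200) = 0.6481.
Percentage change in T = (0.6481 − 1) × 100% = -35.2%.

-35.2%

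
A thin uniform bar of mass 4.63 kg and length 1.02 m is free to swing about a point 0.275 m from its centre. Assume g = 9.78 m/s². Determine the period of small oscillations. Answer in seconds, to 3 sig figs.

For a physical pendulum T = 2π√(I/(mgd)), with d = 0.2750 m from pivot to centre of mass.
I_cm = mL²/12 = 4.63 × 1.02²/12 = 0.4014 kg·m²; I = I_cm + md² = 0.4014 + 4.63 × 0.2750² = 0.7516 kg·m².
T = 2π√(0.7516/(4.63 × 9.78 × 0.2750)) = 1.54 s.

1.54 s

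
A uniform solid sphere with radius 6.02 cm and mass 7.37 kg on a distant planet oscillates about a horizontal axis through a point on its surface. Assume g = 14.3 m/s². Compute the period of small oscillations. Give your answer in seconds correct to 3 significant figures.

I_cm = (2/5)mr² = 0.01068 kg·m². The pivot is at distance d = 0.0602 m from the centre of mass.
By the parallel-axis theorem, I = I_cm + md² = 0.01068 + 0.02671 = 0.03739 kg·m².
T = 2π√(I/(mgd)) = 2π√(0.03739/(7.37 × 14.3 × 0.0602)) = 0.482 s.

0.482 s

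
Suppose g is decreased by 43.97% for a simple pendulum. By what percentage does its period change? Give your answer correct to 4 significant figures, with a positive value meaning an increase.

T ∝ 1/√g, so T'/T = 1/√(0.56030) = 1.3359.
Percentage change in T = (1.3359 − 1) × 100% = 33.59%.

33.59%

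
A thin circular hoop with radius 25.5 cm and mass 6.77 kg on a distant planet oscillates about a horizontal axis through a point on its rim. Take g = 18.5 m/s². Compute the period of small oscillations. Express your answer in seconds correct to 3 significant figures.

1.04 s

I_cm = mr² = 0.4402 kg·m². The pivot is at distance d = 0.255 m from the centre of mass.
By the parallel-axis theorem, I = I_cm + md² = 0.4402 + 0.4402 = 0.8804 kg·m².
T = 2π√(I/(mgd)) = 2π√(0.8804/(6.77 × 18.5 × 0.255)) = 1.04 s.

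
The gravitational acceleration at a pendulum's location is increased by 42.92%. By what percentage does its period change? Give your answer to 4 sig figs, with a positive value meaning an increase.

-16.35%

T ∝ 1/√g, so T'/T = 1/√(1.4292) = 0.83648.
Percentage change in T = (0.83648 − 1) × 100% = -16.35%.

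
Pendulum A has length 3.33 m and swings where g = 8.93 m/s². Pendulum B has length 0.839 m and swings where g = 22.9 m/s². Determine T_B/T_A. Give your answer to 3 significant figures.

T = 2π√(L/g), so T_B/T_A = √((L_B/g_B)/(L_A/g_A)) = √((0.839/22.9)/(3.33/8.93)) = 0.313.

0.313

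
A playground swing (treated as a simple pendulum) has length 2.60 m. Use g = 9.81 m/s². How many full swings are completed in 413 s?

127

T = 2π√(L/g) = 2π√(2.60/9.81) = 3.235 s.
Number of complete oscillations = ⌊413/3.235⌋ = ⌊127.7⌋ = 127.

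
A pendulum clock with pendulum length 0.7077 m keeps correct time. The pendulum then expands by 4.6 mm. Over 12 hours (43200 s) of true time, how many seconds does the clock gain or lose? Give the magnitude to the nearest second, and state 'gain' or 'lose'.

T ∝ √L, so T'/T = √(0.71230/0.7077) = 1.00324.
In 43200 s of true time the clock registers 43200/1.00324 = 43060.3 s, so it loses 140 s.

lose 140 s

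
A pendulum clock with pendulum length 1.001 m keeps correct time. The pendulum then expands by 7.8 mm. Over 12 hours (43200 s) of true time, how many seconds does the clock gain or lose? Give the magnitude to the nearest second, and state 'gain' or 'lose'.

lose 167 s

T ∝ √L, so T'/T = √(1.00880/1.001) = 1.00389.
In 43200 s of true time the clock registers 43200/1.00389 = 43032.7 s, so it loses 167 s.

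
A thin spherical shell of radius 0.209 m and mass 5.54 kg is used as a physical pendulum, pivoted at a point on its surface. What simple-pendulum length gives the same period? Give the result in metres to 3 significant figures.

0.348 m

The equivalent simple-pendulum length is L_eq = I/(md), where I is about the pivot and d = 0.2090 m.
I_cm = (2/3)mR² = 0.1613 kg·m², so I = I_cm + md² = 0.1613 + 0.2420 = 0.4033 kg·m².
L_eq = 0.4033/(5.54 × 0.2090) = 0.348 m.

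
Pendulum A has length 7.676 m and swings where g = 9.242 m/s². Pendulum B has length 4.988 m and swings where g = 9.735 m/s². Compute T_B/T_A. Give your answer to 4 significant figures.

0.7854

T = 2π√(L/g), so T_B/T_A = √((L_B/g_B)/(L_A/g_A)) = √((4.988/9.735)/(7.676/9.242)) = 0.7854.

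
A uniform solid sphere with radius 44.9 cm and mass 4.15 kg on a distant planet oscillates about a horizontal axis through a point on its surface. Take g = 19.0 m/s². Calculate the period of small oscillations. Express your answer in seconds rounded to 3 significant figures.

1.14 s

I_cm = (2/5)mr² = 0.3347 kg·m². The pivot is at distance d = 0.449 m from the centre of mass.
By the parallel-axis theorem, I = I_cm + md² = 0.3347 + 0.8366 = 1.171 kg·m².
T = 2π√(I/(mgd)) = 2π√(1.171/(4.15 × 19.0 × 0.449)) = 1.14 s.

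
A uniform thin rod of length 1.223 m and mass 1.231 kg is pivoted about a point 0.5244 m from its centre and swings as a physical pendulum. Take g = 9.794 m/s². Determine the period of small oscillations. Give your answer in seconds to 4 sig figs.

For a physical pendulum T = 2π√(I/(mgd)), with d = 0.52440 m from pivot to centre of mass.
I_cm = mL²/12 = 1.231 × 1.223²/12 = 0.15344 kg·m²; I = I_cm + md² = 0.15344 + 1.231 × 0.52440² = 0.49196 kg·m².
T = 2π√(0.49196/(1.231 × 9.794 × 0.52440)) = 1.753 s.

1.753 s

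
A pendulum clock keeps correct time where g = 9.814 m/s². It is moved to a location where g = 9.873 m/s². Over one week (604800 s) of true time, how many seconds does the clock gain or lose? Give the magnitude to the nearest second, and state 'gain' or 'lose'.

gain 1815 s

The clock's period scales as T ∝ 1/√g, so T'/T = √(9.814/9.873) = 0.997008.
In 604800 s of true time the clock registers 604800/0.997008 = 606615.3 s, so it gains 1815 s.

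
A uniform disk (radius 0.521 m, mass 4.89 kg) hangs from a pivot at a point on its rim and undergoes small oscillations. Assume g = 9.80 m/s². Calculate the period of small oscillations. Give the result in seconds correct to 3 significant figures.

I_cm = ½mr² = 0.6637 kg·m². The pivot is at distance d = 0.521 m from the centre of mass.
By the parallel-axis theorem, I = I_cm + md² = 0.6637 + 1.327 = 1.991 kg·m².
T = 2π√(I/(mgd)) = 2π√(1.991/(4.89 × 9.80 × 0.521)) = 1.77 s.

1.77 s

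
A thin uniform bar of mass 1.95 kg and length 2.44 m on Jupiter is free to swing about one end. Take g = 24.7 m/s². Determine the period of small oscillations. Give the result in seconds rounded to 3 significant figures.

For a physical pendulum T = 2π√(I/(mgd)), with d = 1.220 m from pivot to centre of mass.
I_cm = mL²/12 = 1.95 × 2.44²/12 = 0.9675 kg·m²; I = I_cm + md² = 0.9675 + 1.95 × 1.220² = 3.870 kg·m².
T = 2π√(3.870/(1.95 × 24.7 × 1.220)) = 1.61 s.

1.61 s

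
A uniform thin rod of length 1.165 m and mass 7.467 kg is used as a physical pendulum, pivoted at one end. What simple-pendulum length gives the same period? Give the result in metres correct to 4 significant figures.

0.7767 m

The equivalent simple-pendulum length is L_eq = I/(md), where I is about the pivot and d = 0.58250 m.
I_cm = (1/12)mL² = 0.84453 kg·m², so I = I_cm + md² = 0.84453 + 2.5336 = 3.3781 kg·m².
L_eq = 3.3781/(7.467 × 0.58250) = 0.7767 m.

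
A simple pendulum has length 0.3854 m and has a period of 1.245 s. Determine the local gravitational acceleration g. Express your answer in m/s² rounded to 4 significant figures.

9.816 m/s²

From T = 2π√(L/g), g = 4π²L/T² = 4π² × 0.3854/1.2450² = 9.816 m/s².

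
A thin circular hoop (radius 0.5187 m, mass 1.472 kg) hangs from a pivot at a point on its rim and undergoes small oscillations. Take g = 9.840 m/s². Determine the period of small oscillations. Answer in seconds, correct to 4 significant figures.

2.040 s

I_cm = mr² = 0.39604 kg·m². The pivot is at distance d = 0.5187 m from the centre of mass.
By the parallel-axis theorem, I = I_cm + md² = 0.39604 + 0.39604 = 0.79208 kg·m².
T = 2π√(I/(mgd)) = 2π√(0.79208/(1.472 × 9.840 × 0.5187)) = 2.040 s.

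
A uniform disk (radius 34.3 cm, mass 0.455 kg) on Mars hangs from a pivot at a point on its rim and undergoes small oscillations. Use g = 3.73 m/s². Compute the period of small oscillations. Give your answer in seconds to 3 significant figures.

2.33 s

I_cm = ½mr² = 0.02677 kg·m². The pivot is at distance d = 0.343 m from the centre of mass.
By the parallel-axis theorem, I = I_cm + md² = 0.02677 + 0.05353 = 0.08030 kg·m².
T = 2π√(I/(mgd)) = 2π√(0.08030/(0.455 × 3.73 × 0.343)) = 2.33 s.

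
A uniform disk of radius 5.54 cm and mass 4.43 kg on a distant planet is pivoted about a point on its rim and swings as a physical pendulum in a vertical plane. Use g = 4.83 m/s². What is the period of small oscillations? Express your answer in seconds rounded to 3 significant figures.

I_cm = ½mr² = 0.006798 kg·m². The pivot is at distance d = 0.0554 m from the centre of mass.
By the parallel-axis theorem, I = I_cm + md² = 0.006798 + 0.01360 = 0.02039 kg·m².
T = 2π√(I/(mgd)) = 2π√(0.02039/(4.43 × 4.83 × 0.0554)) = 0.824 s.

0.824 s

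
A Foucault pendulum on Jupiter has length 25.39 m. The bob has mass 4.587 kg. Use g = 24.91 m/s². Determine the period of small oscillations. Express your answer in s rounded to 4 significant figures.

T = 2π√(L/g) = 2π√(25.39/24.91) = 2π × 1.0096 = 6.343 s.

6.343 s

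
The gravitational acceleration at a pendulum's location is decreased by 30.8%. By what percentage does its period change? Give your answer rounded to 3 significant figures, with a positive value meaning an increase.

T ∝ 1/√g, so T'/T = 1/√(0.6920) = 1.202.
Percentage change in T = (1.202 − 1) × 100% = 20.2%.

20.2%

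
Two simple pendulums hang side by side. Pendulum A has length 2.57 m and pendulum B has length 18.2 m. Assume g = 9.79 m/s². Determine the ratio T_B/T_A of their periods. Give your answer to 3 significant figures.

T ∝ √L, so T_B/T_A = √(L_B/L_A) = √(18.2/2.57) = 2.66.

2.66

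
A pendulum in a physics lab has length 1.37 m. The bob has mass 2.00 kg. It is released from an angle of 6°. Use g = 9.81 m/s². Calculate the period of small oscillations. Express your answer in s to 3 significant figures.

2.35 s

T = 2π√(L/g) = 2π√(1.37/9.81) = 2π × 0.3737 = 2.35 s.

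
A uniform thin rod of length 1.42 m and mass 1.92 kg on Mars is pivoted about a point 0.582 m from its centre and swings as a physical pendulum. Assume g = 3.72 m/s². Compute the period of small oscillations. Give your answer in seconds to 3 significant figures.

3.04 s

For a physical pendulum T = 2π√(I/(mgd)), with d = 0.5820 m from pivot to centre of mass.
I_cm = mL²/12 = 1.92 × 1.42²/12 = 0.3226 kg·m²; I = I_cm + md² = 0.3226 + 1.92 × 0.5820² = 0.9730 kg·m².
T = 2π√(0.9730/(1.92 × 3.72 × 0.5820)) = 3.04 s.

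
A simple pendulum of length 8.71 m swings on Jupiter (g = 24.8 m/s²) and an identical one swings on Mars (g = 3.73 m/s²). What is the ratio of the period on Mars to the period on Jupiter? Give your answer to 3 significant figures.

2.58

T ∝ 1/√g, so T₂/T₁ = √(g₁/g₂) = √(24.8/3.73) = 2.58.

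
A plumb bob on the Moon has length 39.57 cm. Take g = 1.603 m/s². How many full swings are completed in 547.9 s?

175

T = 2π√(L/g) = 2π√(0.3957/1.603) = 3.1217 s.
Number of complete oscillations = ⌊547.9/3.1217⌋ = ⌊175.51⌋ = 175.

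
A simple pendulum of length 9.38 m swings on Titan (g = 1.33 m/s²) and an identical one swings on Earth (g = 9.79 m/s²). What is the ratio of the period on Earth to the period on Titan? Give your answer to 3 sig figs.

0.369

T ∝ 1/√g, so T₂/T₁ = √(g₁/g₂) = √(1.33/9.79) = 0.369.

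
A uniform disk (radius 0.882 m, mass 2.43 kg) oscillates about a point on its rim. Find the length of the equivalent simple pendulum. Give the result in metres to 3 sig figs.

The equivalent simple-pendulum length is L_eq = I/(md), where I is about the pivot and d = 0.8820 m.
I_cm = ½mR² = 0.9452 kg·m², so I = I_cm + md² = 0.9452 + 1.890 = 2.836 kg·m².
L_eq = 2.836/(2.43 × 0.8820) = 1.32 m.

1.32 m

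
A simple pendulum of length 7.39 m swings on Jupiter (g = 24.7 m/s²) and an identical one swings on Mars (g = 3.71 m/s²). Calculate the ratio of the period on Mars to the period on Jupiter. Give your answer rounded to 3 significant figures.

T ∝ 1/√g, so T₂/T₁ = √(g₁/g₂) = √(24.7/3.71) = 2.58.

2.58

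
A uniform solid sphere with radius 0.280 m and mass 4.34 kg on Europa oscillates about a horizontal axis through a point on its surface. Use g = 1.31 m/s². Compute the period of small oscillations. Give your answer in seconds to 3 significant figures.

I_cm = (2/5)mr² = 0.1361 kg·m². The pivot is at distance d = 0.280 m from the centre of mass.
By the parallel-axis theorem, I = I_cm + md² = 0.1361 + 0.3403 = 0.4764 kg·m².
T = 2π√(I/(mgd)) = 2π√(0.4764/(4.34 × 1.31 × 0.280)) = 3.44 s.

3.44 s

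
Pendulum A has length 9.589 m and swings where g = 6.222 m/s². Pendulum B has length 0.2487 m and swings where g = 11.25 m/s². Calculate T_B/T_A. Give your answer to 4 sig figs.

T = 2π√(L/g), so T_B/T_A = √((L_B/g_B)/(L_A/g_A)) = √((0.2487/11.25)/(9.589/6.222)) = 0.1198.

0.1198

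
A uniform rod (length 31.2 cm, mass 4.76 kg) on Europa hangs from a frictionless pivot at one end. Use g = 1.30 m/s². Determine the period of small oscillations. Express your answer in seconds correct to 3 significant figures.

For a physical pendulum T = 2π√(I/(mgd)), with d = 0.1560 m from pivot to centre of mass.
I_cm = mL²/12 = 4.76 × 0.312²/12 = 0.03861 kg·m²; I = I_cm + md² = 0.03861 + 4.76 × 0.1560² = 0.1545 kg·m².
T = 2π√(0.1545/(4.76 × 1.30 × 0.1560)) = 2.51 s.

2.51 s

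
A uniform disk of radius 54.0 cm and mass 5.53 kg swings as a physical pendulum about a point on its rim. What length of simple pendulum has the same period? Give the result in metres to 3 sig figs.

The equivalent simple-pendulum length is L_eq = I/(md), where I is about the pivot and d = 0.5400 m.
I_cm = ½mR² = 0.8063 kg·m², so I = I_cm + md² = 0.8063 + 1.613 = 2.419 kg·m².
L_eq = 2.419/(5.53 × 0.5400) = 0.810 m.

0.810 m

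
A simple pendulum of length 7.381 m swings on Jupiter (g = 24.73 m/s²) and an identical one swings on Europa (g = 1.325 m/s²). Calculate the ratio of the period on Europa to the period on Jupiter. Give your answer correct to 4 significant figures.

4.320

T ∝ 1/√g, so T₂/T₁ = √(g₁/g₂) = √(24.73/1.325) = 4.320.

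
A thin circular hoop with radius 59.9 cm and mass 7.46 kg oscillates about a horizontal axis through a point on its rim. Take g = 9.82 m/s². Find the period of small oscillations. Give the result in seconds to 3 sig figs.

2.19 s

I_cm = mr² = 2.677 kg·m². The pivot is at distance d = 0.599 m from the centre of mass.
By the parallel-axis theorem, I = I_cm + md² = 2.677 + 2.677 = 5.353 kg·m².
T = 2π√(I/(mgd)) = 2π√(5.353/(7.46 × 9.82 × 0.599)) = 2.19 s.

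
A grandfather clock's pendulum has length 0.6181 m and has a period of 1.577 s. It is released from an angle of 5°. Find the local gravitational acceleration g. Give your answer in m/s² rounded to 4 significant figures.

From T = 2π√(L/g), g = 4π²L/T² = 4π² × 0.6181/1.5770² = 9.812 m/s².

9.812 m/s²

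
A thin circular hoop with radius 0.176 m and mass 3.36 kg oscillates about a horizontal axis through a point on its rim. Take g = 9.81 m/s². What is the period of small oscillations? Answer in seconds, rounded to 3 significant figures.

1.19 s

I_cm = mr² = 0.1041 kg·m². The pivot is at distance d = 0.176 m from the centre of mass.
By the parallel-axis theorem, I = I_cm + md² = 0.1041 + 0.1041 = 0.2082 kg·m².
T = 2π√(I/(mgd)) = 2π√(0.2082/(3.36 × 9.81 × 0.176)) = 1.19 s.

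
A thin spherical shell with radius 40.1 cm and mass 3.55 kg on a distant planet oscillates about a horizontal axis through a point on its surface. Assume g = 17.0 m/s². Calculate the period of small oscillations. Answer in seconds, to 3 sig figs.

I_cm = (2/3)mr² = 0.3806 kg·m². The pivot is at distance d = 0.401 m from the centre of mass.
By the parallel-axis theorem, I = I_cm + md² = 0.3806 + 0.5708 = 0.9514 kg·m².
T = 2π√(I/(mgd)) = 2π√(0.9514/(3.55 × 17.0 × 0.401)) = 1.25 s.

1.25 s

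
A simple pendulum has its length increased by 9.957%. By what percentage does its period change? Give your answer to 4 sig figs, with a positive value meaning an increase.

T ∝ √L, so T'/T = √(1.0996) = 1.0486.
Percentage change in T = (1.0486 − 1) × 100% = 4.860%.

4.860%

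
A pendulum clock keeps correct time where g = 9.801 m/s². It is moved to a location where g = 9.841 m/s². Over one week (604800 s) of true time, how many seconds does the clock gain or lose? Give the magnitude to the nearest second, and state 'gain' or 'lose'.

The clock's period scales as T ∝ 1/√g, so T'/T = √(9.801/9.841) = 0.997966.
In 604800 s of true time the clock registers 604800/0.997966 = 606032.9 s, so it gains 1233 s.

gain 1233 s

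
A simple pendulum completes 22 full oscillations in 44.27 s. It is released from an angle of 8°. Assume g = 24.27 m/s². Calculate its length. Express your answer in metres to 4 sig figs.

2.489 m

T = 44.27/22 = 2.0123 s.
From T = 2π√(L/g), L = gT²/(4π²) = 24.27 × 2.0123²/(4π²) = 2.489 m.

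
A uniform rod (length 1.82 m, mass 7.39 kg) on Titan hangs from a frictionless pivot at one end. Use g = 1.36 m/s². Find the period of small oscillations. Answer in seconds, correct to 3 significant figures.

For a physical pendulum T = 2π√(I/(mgd)), with d = 0.9100 m from pivot to centre of mass.
I_cm = mL²/12 = 7.39 × 1.82²/12 = 2.040 kg·m²; I = I_cm + md² = 2.040 + 7.39 × 0.9100² = 8.160 kg·m².
T = 2π√(8.160/(7.39 × 1.36 × 0.9100)) = 5.93 s.

5.93 s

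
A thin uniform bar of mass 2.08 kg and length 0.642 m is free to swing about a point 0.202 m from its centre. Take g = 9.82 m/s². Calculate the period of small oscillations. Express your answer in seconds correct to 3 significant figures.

For a physical pendulum T = 2π√(I/(mgd)), with d = 0.2020 m from pivot to centre of mass.
I_cm = mL²/12 = 2.08 × 0.642²/12 = 0.07144 kg·m²; I = I_cm + md² = 0.07144 + 2.08 × 0.2020² = 0.1563 kg·m².
T = 2π√(0.1563/(2.08 × 9.82 × 0.2020)) = 1.22 s.

1.22 s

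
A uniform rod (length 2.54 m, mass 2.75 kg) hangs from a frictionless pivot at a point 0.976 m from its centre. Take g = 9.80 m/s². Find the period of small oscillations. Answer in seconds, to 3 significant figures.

2.48 s

For a physical pendulum T = 2π√(I/(mgd)), with d = 0.9760 m from pivot to centre of mass.
I_cm = mL²/12 = 2.75 × 2.54²/12 = 1.478 kg·m²; I = I_cm + md² = 1.478 + 2.75 × 0.9760² = 4.098 kg·m².
T = 2π√(4.098/(2.75 × 9.80 × 0.9760)) = 2.48 s.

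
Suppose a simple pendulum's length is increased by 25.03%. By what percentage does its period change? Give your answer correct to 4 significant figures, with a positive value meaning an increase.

T ∝ √L, so T'/T = √(1.2503) = 1.1182.
Percentage change in T = (1.1182 − 1) × 100% = 11.82%.

11.82%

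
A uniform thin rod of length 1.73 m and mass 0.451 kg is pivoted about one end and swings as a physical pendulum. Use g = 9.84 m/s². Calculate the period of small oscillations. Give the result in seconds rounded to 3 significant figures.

For a physical pendulum T = 2π√(I/(mgd)), with d = 0.8650 m from pivot to centre of mass.
I_cm = mL²/12 = 0.451 × 1.73²/12 = 0.1125 kg·m²; I = I_cm + md² = 0.1125 + 0.451 × 0.8650² = 0.4499 kg·m².
T = 2π√(0.4499/(0.451 × 9.84 × 0.8650)) = 2.15 s.

2.15 s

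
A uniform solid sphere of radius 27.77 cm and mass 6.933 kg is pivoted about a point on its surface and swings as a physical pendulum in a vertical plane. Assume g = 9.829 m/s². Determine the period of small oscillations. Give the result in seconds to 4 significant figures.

I_cm = (2/5)mr² = 0.21386 kg·m². The pivot is at distance d = 0.2777 m from the centre of mass.
By the parallel-axis theorem, I = I_cm + md² = 0.21386 + 0.53465 = 0.74852 kg·m².
T = 2π√(I/(mgd)) = 2π√(0.74852/(6.933 × 9.829 × 0.2777)) = 1.250 s.

1.250 s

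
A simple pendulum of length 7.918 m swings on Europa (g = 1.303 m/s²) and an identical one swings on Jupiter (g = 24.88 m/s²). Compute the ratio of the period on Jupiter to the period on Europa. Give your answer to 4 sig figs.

0.2288

T ∝ 1/√g, so T₂/T₁ = √(g₁/g₂) = √(1.303/24.88) = 0.2288.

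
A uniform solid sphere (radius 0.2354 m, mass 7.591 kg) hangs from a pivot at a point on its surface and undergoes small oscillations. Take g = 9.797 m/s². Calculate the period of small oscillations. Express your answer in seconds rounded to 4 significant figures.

I_cm = (2/5)mr² = 0.16826 kg·m². The pivot is at distance d = 0.2354 m from the centre of mass.
By the parallel-axis theorem, I = I_cm + md² = 0.16826 + 0.42064 = 0.58890 kg·m².
T = 2π√(I/(mgd)) = 2π√(0.58890/(7.591 × 9.797 × 0.2354)) = 1.152 s.

1.152 s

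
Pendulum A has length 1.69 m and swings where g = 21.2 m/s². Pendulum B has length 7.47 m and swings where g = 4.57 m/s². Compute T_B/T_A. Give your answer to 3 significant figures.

T = 2π√(L/g), so T_B/T_A = √((L_B/g_B)/(L_A/g_A)) = √((7.47/4.57)/(1.69/21.2)) = 4.53.

4.53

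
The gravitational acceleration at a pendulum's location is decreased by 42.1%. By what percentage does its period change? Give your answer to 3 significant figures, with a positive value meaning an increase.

T ∝ 1/√g, so T'/T = 1/√(0.5790) = 1.314.
Percentage change in T = (1.314 − 1) × 100% = 31.4%.

31.4%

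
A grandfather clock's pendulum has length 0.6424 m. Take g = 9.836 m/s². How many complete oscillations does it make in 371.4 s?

231

T = 2π√(L/g) = 2π√(0.6424/9.836) = 1.6057 s.
Number of complete oscillations = ⌊371.4/1.6057⌋ = ⌊231.30⌋ = 231.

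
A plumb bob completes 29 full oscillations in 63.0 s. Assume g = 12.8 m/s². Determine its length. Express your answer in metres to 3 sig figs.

T = 63.0/29 = 2.172 s.
From T = 2π√(L/g), L = gT²/(4π²) = 12.8 × 2.172²/(4π²) = 1.53 m.

1.53 m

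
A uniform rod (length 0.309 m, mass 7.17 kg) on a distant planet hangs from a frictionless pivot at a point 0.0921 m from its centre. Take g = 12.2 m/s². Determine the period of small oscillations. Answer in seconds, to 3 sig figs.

For a physical pendulum T = 2π√(I/(mgd)), with d = 0.09210 m from pivot to centre of mass.
I_cm = mL²/12 = 7.17 × 0.309²/12 = 0.05705 kg·m²; I = I_cm + md² = 0.05705 + 7.17 × 0.09210² = 0.1179 kg·m².
T = 2π√(0.1179/(7.17 × 12.2 × 0.09210)) = 0.760 s.

0.760 s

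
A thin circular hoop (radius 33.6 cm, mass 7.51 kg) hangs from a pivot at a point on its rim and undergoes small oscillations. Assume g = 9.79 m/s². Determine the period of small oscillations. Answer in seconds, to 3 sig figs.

I_cm = mr² = 0.8478 kg·m². The pivot is at distance d = 0.336 m from the centre of mass.
By the parallel-axis theorem, I = I_cm + md² = 0.8478 + 0.8478 = 1.696 kg·m².
T = 2π√(I/(mgd)) = 2π√(1.696/(7.51 × 9.79 × 0.336)) = 1.65 s.

1.65 s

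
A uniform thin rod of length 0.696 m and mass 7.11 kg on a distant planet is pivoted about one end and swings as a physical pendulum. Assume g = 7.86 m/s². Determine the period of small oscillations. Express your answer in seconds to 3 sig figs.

1.53 s

For a physical pendulum T = 2π√(I/(mgd)), with d = 0.3480 m from pivot to centre of mass.
I_cm = mL²/12 = 7.11 × 0.696²/12 = 0.2870 kg·m²; I = I_cm + md² = 0.2870 + 7.11 × 0.3480² = 1.148 kg·m².
T = 2π√(1.148/(7.11 × 7.86 × 0.3480)) = 1.53 s.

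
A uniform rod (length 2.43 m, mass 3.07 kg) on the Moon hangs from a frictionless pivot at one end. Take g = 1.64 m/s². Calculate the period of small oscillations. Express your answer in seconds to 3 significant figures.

For a physical pendulum T = 2π√(I/(mgd)), with d = 1.215 m from pivot to centre of mass.
I_cm = mL²/12 = 3.07 × 2.43²/12 = 1.511 kg·m²; I = I_cm + md² = 1.511 + 3.07 × 1.215² = 6.043 kg·m².
T = 2π√(6.043/(3.07 × 1.64 × 1.215)) = 6.24 s.

6.24 s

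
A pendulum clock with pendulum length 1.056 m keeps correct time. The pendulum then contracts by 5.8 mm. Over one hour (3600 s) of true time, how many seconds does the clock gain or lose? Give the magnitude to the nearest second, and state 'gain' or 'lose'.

T ∝ √L, so T'/T = √(1.05020/1.056) = 0.997250.
In 3600 s of true time the clock registers 3600/0.997250 = 3609.9 s, so it gains 10 s.

gain 10 s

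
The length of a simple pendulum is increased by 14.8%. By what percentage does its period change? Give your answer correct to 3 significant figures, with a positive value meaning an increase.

7.14%

T ∝ √L, so T'/T = √(1.148) = 1.071.
Percentage change in T = (1.071 − 1) × 100% = 7.14%.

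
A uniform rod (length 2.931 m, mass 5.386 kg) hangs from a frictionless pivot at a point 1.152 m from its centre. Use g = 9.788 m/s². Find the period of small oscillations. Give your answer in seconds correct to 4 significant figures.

For a physical pendulum T = 2π√(I/(mgd)), with d = 1.1520 m from pivot to centre of mass.
I_cm = mL²/12 = 5.386 × 2.931²/12 = 3.8558 kg·m²; I = I_cm + md² = 3.8558 + 5.386 × 1.1520² = 11.004 kg·m².
T = 2π√(11.004/(5.386 × 9.788 × 1.1520)) = 2.674 s.

2.674 s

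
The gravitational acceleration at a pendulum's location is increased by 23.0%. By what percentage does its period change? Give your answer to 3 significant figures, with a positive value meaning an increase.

T ∝ 1/√g, so T'/T = 1/√(1.230) = 0.9017.
Percentage change in T = (0.9017 − 1) × 100% = -9.83%.

-9.83%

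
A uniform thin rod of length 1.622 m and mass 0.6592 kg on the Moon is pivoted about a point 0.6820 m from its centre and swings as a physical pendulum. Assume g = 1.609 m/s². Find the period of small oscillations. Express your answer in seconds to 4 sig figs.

For a physical pendulum T = 2π√(I/(mgd)), with d = 0.68200 m from pivot to centre of mass.
I_cm = mL²/12 = 0.6592 × 1.622²/12 = 0.14452 kg·m²; I = I_cm + md² = 0.14452 + 0.6592 × 0.68200² = 0.45113 kg·m².
T = 2π√(0.45113/(0.6592 × 1.609 × 0.68200)) = 4.962 s.

4.962 s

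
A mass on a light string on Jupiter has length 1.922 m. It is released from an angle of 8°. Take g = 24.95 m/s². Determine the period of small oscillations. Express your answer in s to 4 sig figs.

1.744 s

T = 2π√(L/g) = 2π√(1.922/24.95) = 2π × 0.27755 = 1.744 s.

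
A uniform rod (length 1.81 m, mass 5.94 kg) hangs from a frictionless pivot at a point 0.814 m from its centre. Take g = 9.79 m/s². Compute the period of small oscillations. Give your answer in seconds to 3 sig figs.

For a physical pendulum T = 2π√(I/(mgd)), with d = 0.8140 m from pivot to centre of mass.
I_cm = mL²/12 = 5.94 × 1.81²/12 = 1.622 kg·m²; I = I_cm + md² = 1.622 + 5.94 × 0.8140² = 5.557 kg·m².
T = 2π√(5.557/(5.94 × 9.79 × 0.8140)) = 2.15 s.

2.15 s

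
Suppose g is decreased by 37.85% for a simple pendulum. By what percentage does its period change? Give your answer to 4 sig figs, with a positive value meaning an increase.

T ∝ 1/√g, so T'/T = 1/√(0.62150) = 1.2685.
Percentage change in T = (1.2685 − 1) × 100% = 26.85%.

26.85%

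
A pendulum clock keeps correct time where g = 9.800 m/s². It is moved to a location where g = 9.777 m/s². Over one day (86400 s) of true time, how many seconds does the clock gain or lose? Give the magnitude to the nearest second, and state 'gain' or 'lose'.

lose 101 s

The clock's period scales as T ∝ 1/√g, so T'/T = √(9.800/9.777) = 1.00118.
In 86400 s of true time the clock registers 86400/1.00118 = 86298.6 s, so it loses 101 s.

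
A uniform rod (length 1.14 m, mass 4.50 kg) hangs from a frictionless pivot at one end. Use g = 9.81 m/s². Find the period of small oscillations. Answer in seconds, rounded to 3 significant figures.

1.75 s

For a physical pendulum T = 2π√(I/(mgd)), with d = 0.5700 m from pivot to centre of mass.
I_cm = mL²/12 = 4.50 × 1.14²/12 = 0.4873 kg·m²; I = I_cm + md² = 0.4873 + 4.50 × 0.5700² = 1.949 kg·m².
T = 2π√(1.949/(4.50 × 9.81 × 0.5700)) = 1.75 s.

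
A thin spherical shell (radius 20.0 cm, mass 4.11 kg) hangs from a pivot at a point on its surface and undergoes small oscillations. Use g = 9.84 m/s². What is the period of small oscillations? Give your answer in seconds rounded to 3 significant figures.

1.16 s

I_cm = (2/3)mr² = 0.1096 kg·m². The pivot is at distance d = 0.200 m from the centre of mass.
By the parallel-axis theorem, I = I_cm + md² = 0.1096 + 0.1644 = 0.2740 kg·m².
T = 2π√(I/(mgd)) = 2π√(0.2740/(4.11 × 9.84 × 0.200)) = 1.16 s.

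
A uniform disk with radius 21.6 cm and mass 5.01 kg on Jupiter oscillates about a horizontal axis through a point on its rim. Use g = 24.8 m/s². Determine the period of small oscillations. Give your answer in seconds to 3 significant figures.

I_cm = ½mr² = 0.1169 kg·m². The pivot is at distance d = 0.216 m from the centre of mass.
By the parallel-axis theorem, I = I_cm + md² = 0.1169 + 0.2337 = 0.3506 kg·m².
T = 2π√(I/(mgd)) = 2π√(0.3506/(5.01 × 24.8 × 0.216)) = 0.718 s.

0.718 s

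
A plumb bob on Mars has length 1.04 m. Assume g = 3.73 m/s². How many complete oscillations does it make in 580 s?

174

T = 2π√(L/g) = 2π√(1.04/3.73) = 3.318 s.
Number of complete oscillations = ⌊580/3.318⌋ = ⌊174.8⌋ = 174.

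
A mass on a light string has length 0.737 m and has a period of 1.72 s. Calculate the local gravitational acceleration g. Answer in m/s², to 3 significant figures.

9.83 m/s²

From T = 2π√(L/g), g = 4π²L/T² = 4π² × 0.737/1.720² = 9.83 m/s².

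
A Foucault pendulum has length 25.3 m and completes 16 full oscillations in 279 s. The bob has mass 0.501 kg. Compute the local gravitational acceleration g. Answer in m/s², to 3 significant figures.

T = 279/16 = 17.44 s.
From T = 2π√(L/g), g = 4π²L/T² = 4π² × 25.3/17.44² = 3.28 m/s².

3.28 m/s²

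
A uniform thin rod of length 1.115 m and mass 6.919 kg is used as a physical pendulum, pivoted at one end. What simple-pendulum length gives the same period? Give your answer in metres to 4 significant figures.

0.7433 m

The equivalent simple-pendulum length is L_eq = I/(md), where I is about the pivot and d = 0.55750 m.
I_cm = (1/12)mL² = 0.71682 kg·m², so I = I_cm + md² = 0.71682 + 2.1505 = 2.8673 kg·m².
L_eq = 2.8673/(6.919 × 0.55750) = 0.7433 m.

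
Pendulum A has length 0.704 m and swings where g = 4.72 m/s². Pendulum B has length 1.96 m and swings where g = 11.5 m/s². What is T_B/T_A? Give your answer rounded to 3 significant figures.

T = 2π√(L/g), so T_B/T_A = √((L_B/g_B)/(L_A/g_A)) = √((1.96/11.5)/(0.704/4.72)) = 1.07.

1.07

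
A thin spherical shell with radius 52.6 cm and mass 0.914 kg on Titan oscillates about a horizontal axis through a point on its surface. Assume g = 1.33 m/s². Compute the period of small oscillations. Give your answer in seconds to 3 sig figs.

I_cm = (2/3)mr² = 0.1686 kg·m². The pivot is at distance d = 0.526 m from the centre of mass.
By the parallel-axis theorem, I = I_cm + md² = 0.1686 + 0.2529 = 0.4215 kg·m².
T = 2π√(I/(mgd)) = 2π√(0.4215/(0.914 × 1.33 × 0.526)) = 5.10 s.

5.10 s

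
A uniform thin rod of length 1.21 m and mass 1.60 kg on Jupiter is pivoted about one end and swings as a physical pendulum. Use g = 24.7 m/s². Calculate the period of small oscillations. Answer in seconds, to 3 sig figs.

For a physical pendulum T = 2π√(I/(mgd)), with d = 0.6050 m from pivot to centre of mass.
I_cm = mL²/12 = 1.60 × 1.21²/12 = 0.1952 kg·m²; I = I_cm + md² = 0.1952 + 1.60 × 0.6050² = 0.7809 kg·m².
T = 2π√(0.7809/(1.60 × 24.7 × 0.6050)) = 1.14 s.

1.14 s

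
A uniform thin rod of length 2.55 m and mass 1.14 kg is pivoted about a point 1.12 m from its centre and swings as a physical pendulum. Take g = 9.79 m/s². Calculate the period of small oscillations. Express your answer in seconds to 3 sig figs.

For a physical pendulum T = 2π√(I/(mgd)), with d = 1.120 m from pivot to centre of mass.
I_cm = mL²/12 = 1.14 × 2.55²/12 = 0.6177 kg·m²; I = I_cm + md² = 0.6177 + 1.14 × 1.120² = 2.048 kg·m².
T = 2π√(2.048/(1.14 × 9.79 × 1.120)) = 2.54 s.

2.54 s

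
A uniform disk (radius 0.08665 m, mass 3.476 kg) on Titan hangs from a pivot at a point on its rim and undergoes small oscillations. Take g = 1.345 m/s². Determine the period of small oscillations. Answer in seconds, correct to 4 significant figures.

1.953 s

I_cm = ½mr² = 0.013049 kg·m². The pivot is at distance d = 0.08665 m from the centre of mass.
By the parallel-axis theorem, I = I_cm + md² = 0.013049 + 0.026099 = 0.039148 kg·m².
T = 2π√(I/(mgd)) = 2π√(0.039148/(3.476 × 1.345 × 0.08665)) = 1.953 s.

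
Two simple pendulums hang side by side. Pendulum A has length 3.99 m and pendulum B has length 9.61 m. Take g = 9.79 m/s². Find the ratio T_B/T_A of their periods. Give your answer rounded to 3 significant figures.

1.55

T ∝ √L, so T_B/T_A = √(L_B/L_A) = √(9.61/3.99) = 1.55.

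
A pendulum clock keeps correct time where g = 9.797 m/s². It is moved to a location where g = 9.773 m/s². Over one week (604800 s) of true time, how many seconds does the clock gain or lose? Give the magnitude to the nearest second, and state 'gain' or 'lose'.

lose 741 s

The clock's period scales as T ∝ 1/√g, so T'/T = √(9.797/9.773) = 1.00123.
In 604800 s of true time the clock registers 604800/1.00123 = 604058.7 s, so it loses 741 s.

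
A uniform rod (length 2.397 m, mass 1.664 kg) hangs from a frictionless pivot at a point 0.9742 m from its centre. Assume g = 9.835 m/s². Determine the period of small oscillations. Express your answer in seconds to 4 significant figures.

2.426 s

For a physical pendulum T = 2π√(I/(mgd)), with d = 0.97420 m from pivot to centre of mass.
I_cm = mL²/12 = 1.664 × 2.397²/12 = 0.79672 kg·m²; I = I_cm + md² = 0.79672 + 1.664 × 0.97420² = 2.3760 kg·m².
T = 2π√(2.3760/(1.664 × 9.835 × 0.97420)) = 2.426 s.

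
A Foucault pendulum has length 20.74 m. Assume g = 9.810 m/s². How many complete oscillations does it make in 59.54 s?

6

T = 2π√(L/g) = 2π√(20.74/9.810) = 9.1359 s.
Number of complete oscillations = ⌊59.54/9.1359⌋ = ⌊6.5172⌋ = 6.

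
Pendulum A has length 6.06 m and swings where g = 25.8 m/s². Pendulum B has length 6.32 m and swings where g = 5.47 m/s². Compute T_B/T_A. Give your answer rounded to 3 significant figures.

2.22

T = 2π√(L/g), so T_B/T_A = √((L_B/g_B)/(L_A/g_A)) = √((6.32/5.47)/(6.06/25.8)) = 2.22.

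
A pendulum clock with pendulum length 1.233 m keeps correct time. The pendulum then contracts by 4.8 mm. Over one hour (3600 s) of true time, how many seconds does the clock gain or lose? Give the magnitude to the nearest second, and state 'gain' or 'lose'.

gain 7 s

T ∝ √L, so T'/T = √(1.22820/1.233) = 0.998052.
In 3600 s of true time the clock registers 3600/0.998052 = 3607.0 s, so it gains 7 s.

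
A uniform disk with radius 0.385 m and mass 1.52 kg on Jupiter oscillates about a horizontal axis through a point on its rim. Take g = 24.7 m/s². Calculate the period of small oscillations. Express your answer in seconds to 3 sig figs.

I_cm = ½mr² = 0.1127 kg·m². The pivot is at distance d = 0.385 m from the centre of mass.
By the parallel-axis theorem, I = I_cm + md² = 0.1127 + 0.2253 = 0.3380 kg·m².
T = 2π√(I/(mgd)) = 2π√(0.3380/(1.52 × 24.7 × 0.385)) = 0.961 s.

0.961 s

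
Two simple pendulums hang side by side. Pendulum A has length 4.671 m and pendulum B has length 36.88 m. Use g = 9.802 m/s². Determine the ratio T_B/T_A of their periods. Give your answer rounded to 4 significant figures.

T ∝ √L, so T_B/T_A = √(L_B/L_A) = √(36.88/4.671) = 2.810.

2.810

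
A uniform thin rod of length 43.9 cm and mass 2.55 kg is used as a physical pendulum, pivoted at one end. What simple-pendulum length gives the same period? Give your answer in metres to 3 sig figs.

0.293 m

The equivalent simple-pendulum length is L_eq = I/(md), where I is about the pivot and d = 0.2195 m.
I_cm = (1/12)mL² = 0.04095 kg·m², so I = I_cm + md² = 0.04095 + 0.1229 = 0.1638 kg·m².
L_eq = 0.1638/(2.55 × 0.2195) = 0.293 m.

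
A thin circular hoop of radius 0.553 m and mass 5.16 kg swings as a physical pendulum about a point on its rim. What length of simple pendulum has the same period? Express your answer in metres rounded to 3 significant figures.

The equivalent simple-pendulum length is L_eq = I/(md), where I is about the pivot and d = 0.5530 m.
I_cm = mR² = 1.578 kg·m², so I = I_cm + md² = 1.578 + 1.578 = 3.156 kg·m².
L_eq = 3.156/(5.16 × 0.5530) = 1.11 m.

1.11 m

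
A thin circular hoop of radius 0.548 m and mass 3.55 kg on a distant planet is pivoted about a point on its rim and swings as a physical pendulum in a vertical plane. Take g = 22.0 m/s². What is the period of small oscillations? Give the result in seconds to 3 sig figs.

I_cm = mr² = 1.066 kg·m². The pivot is at distance d = 0.548 m from the centre of mass.
By the parallel-axis theorem, I = I_cm + md² = 1.066 + 1.066 = 2.132 kg·m².
T = 2π√(I/(mgd)) = 2π√(2.132/(3.55 × 22.0 × 0.548)) = 1.40 s.

1.40 s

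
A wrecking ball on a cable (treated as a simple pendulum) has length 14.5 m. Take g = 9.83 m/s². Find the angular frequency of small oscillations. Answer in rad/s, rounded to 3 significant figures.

ω = √(g/L) = √(9.83/14.5) = 0.823 rad/s.

0.823 rad/s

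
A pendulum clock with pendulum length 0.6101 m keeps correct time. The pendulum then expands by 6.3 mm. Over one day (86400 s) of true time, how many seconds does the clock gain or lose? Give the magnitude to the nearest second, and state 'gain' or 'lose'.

lose 443 s

T ∝ √L, so T'/T = √(0.61640/0.6101) = 1.00515.
In 86400 s of true time the clock registers 86400/1.00515 = 85957.3 s, so it loses 443 s.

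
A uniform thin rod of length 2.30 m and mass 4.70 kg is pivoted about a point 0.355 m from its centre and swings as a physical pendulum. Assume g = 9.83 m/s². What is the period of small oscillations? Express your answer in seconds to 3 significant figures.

For a physical pendulum T = 2π√(I/(mgd)), with d = 0.3550 m from pivot to centre of mass.
I_cm = mL²/12 = 4.70 × 2.30²/12 = 2.072 kg·m²; I = I_cm + md² = 2.072 + 4.70 × 0.3550² = 2.664 kg·m².
T = 2π√(2.664/(4.70 × 9.83 × 0.3550)) = 2.53 s.

2.53 s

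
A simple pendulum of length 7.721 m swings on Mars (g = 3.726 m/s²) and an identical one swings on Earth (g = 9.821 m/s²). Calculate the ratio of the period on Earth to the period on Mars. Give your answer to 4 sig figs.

T ∝ 1/√g, so T₂/T₁ = √(g₁/g₂) = √(3.726/9.821) = 0.6159.

0.6159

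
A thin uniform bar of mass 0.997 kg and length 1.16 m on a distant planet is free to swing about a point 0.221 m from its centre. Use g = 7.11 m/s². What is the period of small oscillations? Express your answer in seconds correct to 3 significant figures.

2.01 s

For a physical pendulum T = 2π√(I/(mgd)), with d = 0.2210 m from pivot to centre of mass.
I_cm = mL²/12 = 0.997 × 1.16²/12 = 0.1118 kg·m²; I = I_cm + md² = 0.1118 + 0.997 × 0.2210² = 0.1605 kg·m².
T = 2π√(0.1605/(0.997 × 7.11 × 0.2210)) = 2.01 s.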